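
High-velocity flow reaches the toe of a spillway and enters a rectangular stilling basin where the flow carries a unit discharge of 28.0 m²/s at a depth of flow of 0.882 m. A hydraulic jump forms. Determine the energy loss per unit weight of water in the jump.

ΔE = 39.0 m

V₁ = q/y₁ = 28.0/0.882 = 31.7 m/s. Fr₁ = V₁/√(g·y₁) = 31.7/√(9.81×0.882) = 10.8.
Conjugate-depth relation: y₂/y₁ = ½[√(1 + 8Fr₁²) − 1] = ½[√932.8 − 1] = 14.8.
y₂ = 14.8 × 0.882 = 13.0 m.
V₂ = q/y₂ = 28.0/13.0 = 2.15 m/s. E₁ = y₁ + V₁²/2g = 52.2 m; E₂ = y₂ + V₂²/2g = 13.3 m. ΔE = E₁ − E₂ = 39.0 m.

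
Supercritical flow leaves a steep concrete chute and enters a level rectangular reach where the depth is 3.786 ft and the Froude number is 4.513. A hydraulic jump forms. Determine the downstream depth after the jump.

y₂ = 22.34 ft

Fr₁ = 4.513 (given).
Bélanger equation: y₂/y₁ = ½[√(1 + 8Fr₁²) − 1] = ½[√163.94 − 1] = 5.902.
y₂ = 5.902 × 3.786 = 22.34 ft.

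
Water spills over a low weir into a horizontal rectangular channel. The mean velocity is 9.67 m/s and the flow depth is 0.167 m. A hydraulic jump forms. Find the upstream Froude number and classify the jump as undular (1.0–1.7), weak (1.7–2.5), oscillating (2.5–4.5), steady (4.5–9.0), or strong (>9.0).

Fr₁ = 7.55; steady jump

Fr₁ = V₁/√(g·y₁) = 9.67/√(9.81×0.167) = 7.55.
Fr₁ = 7.55 lies in the steady range.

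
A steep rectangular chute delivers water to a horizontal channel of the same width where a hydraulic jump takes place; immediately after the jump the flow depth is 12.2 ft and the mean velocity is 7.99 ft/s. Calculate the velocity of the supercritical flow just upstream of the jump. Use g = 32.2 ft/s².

V₁ = 30.9 ft/s

Fr₂ = V₂/√(g·y₂) = 7.99/√(32.2×12.2) = 0.403.
Applying the sequent-depth relation in reverse, y₁/y₂ = ½[√(1 + 8Fr₂²) − 1] = ½[√2.300 − 1] = 0.258.
y₁ = 0.258 × 12.2 = 3.15 ft.
V₁ = q/y₁ = 97.5/3.15 = 30.9 ft/s.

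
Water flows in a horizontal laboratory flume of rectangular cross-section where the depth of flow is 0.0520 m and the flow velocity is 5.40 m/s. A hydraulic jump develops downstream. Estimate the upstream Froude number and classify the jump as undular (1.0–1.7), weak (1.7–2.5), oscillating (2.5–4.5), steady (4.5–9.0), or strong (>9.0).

Fr₁ = 7.56; steady jump

Fr₁ = V₁/√(g·y₁) = 5.40/√(9.81×0.0520) = 7.56.
Fr₁ = 7.56 lies in the steady range.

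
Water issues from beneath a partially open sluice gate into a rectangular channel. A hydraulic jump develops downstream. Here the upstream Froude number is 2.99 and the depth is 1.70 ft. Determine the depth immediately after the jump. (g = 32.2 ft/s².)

Fr₁ = 2.99 (given).
Bélanger equation: y₂/y₁ = ½[√(1 + 8Fr₁²) − 1] = ½[√72.52 − 1] = 3.76.
y₂ = 3.76 × 1.70 = 6.39 ft.

y₂ = 6.39 ft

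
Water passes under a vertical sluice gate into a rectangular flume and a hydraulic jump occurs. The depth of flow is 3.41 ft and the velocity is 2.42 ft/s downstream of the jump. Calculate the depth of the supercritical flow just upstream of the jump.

y₁ = 0.332 ft

Fr₂ = V₂/√(g·y₂) = 2.42/√(32.2×3.41) = 0.231.
The Bélanger relation is symmetric: y₁/y₂ = ½[√(1 + 8Fr₂²) − 1] = ½[√1.427 − 1] = 0.0972.
y₁ = 0.0972 × 3.41 = 0.332 ft.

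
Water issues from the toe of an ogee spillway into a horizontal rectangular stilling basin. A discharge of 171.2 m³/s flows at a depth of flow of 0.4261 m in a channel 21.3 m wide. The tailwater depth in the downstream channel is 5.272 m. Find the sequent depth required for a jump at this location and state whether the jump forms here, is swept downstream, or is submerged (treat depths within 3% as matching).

y₂ = 5.351 m; the jump forms here

q = Q/b = 171.2/21.3 = 8.038 m²/s; V₁ = q/y₁ = 18.86 m/s. Fr₁ = V₁/√(g·y₁) = 9.226.
By Bélanger, y₂/y₁ = ½[√(1 + 8Fr₁²) − 1] = ½[√681.98 − 1] = 12.56.
y₂ = 12.56 × 0.4261 = 5.351 m.
Tailwater y_tw = 5.272 m: y_tw ≈ y₂, so the jump forms here.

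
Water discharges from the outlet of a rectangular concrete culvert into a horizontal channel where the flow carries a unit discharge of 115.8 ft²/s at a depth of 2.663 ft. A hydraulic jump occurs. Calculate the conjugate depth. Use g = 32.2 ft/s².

V₁ = q/y₁ = 115.8/2.663 = 43.48 ft/s. Fr₁ = V₁/√(g·y₁) = 43.48/√(32.2×2.663) = 4.696.
By Bélanger, y₂/y₁ = ½[√(1 + 8Fr₁²) − 1] = ½[√177.42 − 1] = 6.160.
y₂ = 6.160 × 2.663 = 16.40 ft.

y₂ = 16.40 ft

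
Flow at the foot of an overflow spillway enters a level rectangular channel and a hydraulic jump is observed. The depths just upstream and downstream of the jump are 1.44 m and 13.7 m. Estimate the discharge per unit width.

q = 38.3 m²/s

For a rectangular channel the momentum equation gives q² = ½·g·y₁·y₂·(y₁ + y₂) = ½×9.81×1.44×13.7×15.1 = 1465.
q = √1465 = 38.3 m²/s.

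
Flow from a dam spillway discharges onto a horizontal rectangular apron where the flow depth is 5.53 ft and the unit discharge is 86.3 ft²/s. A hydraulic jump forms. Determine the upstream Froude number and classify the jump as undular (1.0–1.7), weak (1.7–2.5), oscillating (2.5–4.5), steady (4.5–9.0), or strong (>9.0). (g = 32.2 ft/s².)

Fr₁ = 1.17; undular jump

V₁ = q/y₁ = 86.3/5.53 = 15.6 ft/s. Fr₁ = V₁/√(g·y₁) = 15.6/√(32.2×5.53) = 1.17.
Fr₁ = 1.17 lies in the undular range.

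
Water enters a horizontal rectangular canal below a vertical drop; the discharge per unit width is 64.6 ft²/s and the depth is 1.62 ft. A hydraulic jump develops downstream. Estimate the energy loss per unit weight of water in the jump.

ΔE = 14.0 ft

V₁ = q/y₁ = 64.6/1.62 = 39.9 ft/s. Fr₁ = V₁/√(g·y₁) = 39.9/√(32.2×1.62) = 5.52.
Conjugate-depth relation: y₂/y₁ = ½[√(1 + 8Fr₁²) − 1] = ½[√244.9 − 1] = 7.32.
y₂ = 7.32 × 1.62 = 11.9 ft.
Head loss: ΔE = (y₂ − y₁)³/(4y₁y₂) = (11.9 − 1.62)³/(4×1.62×11.9) = 1075/76.9 = 14.0 ft.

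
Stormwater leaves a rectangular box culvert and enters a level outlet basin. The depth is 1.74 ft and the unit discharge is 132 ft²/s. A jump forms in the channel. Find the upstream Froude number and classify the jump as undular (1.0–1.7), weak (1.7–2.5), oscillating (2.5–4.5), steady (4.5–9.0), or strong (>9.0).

Fr₁ = 10.1; strong jump

V₁ = q/y₁ = 132/1.74 = 75.9 ft/s. Fr₁ = V₁/√(g·y₁) = 75.9/√(32.2×1.74) = 10.1.
Fr₁ = 10.1 lies in the strong range.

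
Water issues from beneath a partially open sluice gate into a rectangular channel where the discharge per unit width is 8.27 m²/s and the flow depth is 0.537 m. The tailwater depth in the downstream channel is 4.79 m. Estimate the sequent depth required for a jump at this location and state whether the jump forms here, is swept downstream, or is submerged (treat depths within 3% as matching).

V₁ = q/y₁ = 8.27/0.537 = 15.4 m/s. Fr₁ = V₁/√(g·y₁) = 15.4/√(9.81×0.537) = 6.71.
Bélanger equation: y₂/y₁ = ½[√(1 + 8Fr₁²) − 1] = ½[√361.2 − 1] = 9.00.
y₂ = 9.00 × 0.537 = 4.83 m.
Tailwater y_tw = 4.79 m: y_tw ≈ y₂, so the jump forms here.

y₂ = 4.83 m; the jump forms here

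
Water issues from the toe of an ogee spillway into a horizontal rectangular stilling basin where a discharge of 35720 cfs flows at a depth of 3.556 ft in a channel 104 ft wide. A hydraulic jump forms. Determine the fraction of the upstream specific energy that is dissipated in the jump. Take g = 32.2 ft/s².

q = Q/b = 35720/104 = 343.5 ft²/s; V₁ = q/y₁ = 96.59 ft/s. Fr₁ = V₁/√(g·y₁) = 9.026.
From the momentum equation for a rectangular channel, y₂/y₁ = ½[√(1 + 8Fr₁²) − 1] = ½[√652.79 − 1] = 12.27.
y₂ = 12.27 × 3.556 = 43.65 ft.
E₁ = y₁ + V₁²/2g = 148.4 ft. ΔE = (y₂ − y₁)³/(4y₁y₂) = 103.8 ft. ΔE/E₁ = 103.8/148.4 = 0.699.

ΔE/E₁ = 0.699 (69.9%)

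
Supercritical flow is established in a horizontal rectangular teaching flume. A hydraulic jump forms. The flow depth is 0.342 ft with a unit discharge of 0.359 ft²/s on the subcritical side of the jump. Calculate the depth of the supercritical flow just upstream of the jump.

y₁ = 0.0585 ft

V₂ = q/y₂ = 0.359/0.342 = 1.05 ft/s; Fr₂ = V₂/√(g·y₂) = 0.316.
Since the conjugate-depth ratio holds either way, y₁/y₂ = ½[√(1 + 8Fr₂²) − 1] = ½[√1.800 − 1] = 0.171.
y₁ = 0.171 × 0.342 = 0.0585 ft.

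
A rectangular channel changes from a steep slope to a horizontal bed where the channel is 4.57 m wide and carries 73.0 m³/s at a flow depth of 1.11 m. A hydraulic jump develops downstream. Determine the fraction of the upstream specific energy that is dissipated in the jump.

ΔE/E₁ = 0.431 (43.1%)

q = Q/b = 73.0/4.57 = 16.0 m²/s; V₁ = q/y₁ = 14.4 m/s. Fr₁ = V₁/√(g·y₁) = 4.36.
Sequent-depth ratio: y₂/y₁ = ½[√(1 + 8Fr₁²) − 1] = ½[√153.1 − 1] = 5.69.
y₂ = 5.69 × 1.11 = 6.31 m.
E₁ = y₁ + V₁²/2g = 11.7 m. ΔE = (y₂ − y₁)³/(4y₁y₂) = 5.03 m. ΔE/E₁ = 5.03/11.7 = 0.431.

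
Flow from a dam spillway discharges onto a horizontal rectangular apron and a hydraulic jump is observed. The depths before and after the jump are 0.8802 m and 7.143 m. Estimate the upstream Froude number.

For a rectangular channel the momentum equation gives q² = ½·g·y₁·y₂·(y₁ + y₂) = ½×9.81×0.8802×7.143×8.023 = 247.4.
q = √247.4 = 15.73 m²/s.
V₁ = q/y₁ = 17.87 m/s; Fr₁ = V₁/√(g·y₁) = 6.082.

Fr₁ = 6.082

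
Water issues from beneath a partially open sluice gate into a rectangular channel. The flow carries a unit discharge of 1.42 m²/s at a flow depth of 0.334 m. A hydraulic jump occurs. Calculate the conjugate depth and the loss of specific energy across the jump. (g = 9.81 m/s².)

y₂ = 0.955 m; ΔE = 0.188 m

V₁ = q/y₁ = 1.42/0.334 = 4.25 m/s. Fr₁ = V₁/√(g·y₁) = 4.25/√(9.81×0.334) = 2.35.
Sequent-depth ratio: y₂/y₁ = ½[√(1 + 8Fr₁²) − 1] = ½[√45.13 − 1] = 2.86.
y₂ = 2.86 × 0.334 = 0.955 m.
Head loss: ΔE = (y₂ − y₁)³/(4y₁y₂) = (0.955 − 0.334)³/(4×0.334×0.955) = 0.239/1.28 = 0.188 m.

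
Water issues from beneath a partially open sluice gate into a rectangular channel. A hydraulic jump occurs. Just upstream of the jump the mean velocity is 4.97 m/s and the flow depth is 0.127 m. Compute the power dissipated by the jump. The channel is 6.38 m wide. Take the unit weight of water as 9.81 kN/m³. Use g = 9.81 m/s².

P = 24.1 kW

Fr₁ = V₁/√(g·y₁) = 4.97/√(9.81×0.127) = 4.45.
Bélanger equation: y₂/y₁ = ½[√(1 + 8Fr₁²) − 1] = ½[√159.6 − 1] = 5.82.
y₂ = 5.82 × 0.127 = 0.739 m.
Head loss: ΔE = (y₂ − y₁)³/(4y₁y₂) = (0.739 − 0.127)³/(4×0.127×0.739) = 0.229/0.375 = 0.610 m.
q = V₁·y₁ = 4.97 × 0.127 = 0.631 m²/s. Q = q·b = 0.631 × 6.38 = 4.03 m³/s. P = γ·Q·ΔE = 9.81 × 4.03 × 0.610 = 24.1 kW.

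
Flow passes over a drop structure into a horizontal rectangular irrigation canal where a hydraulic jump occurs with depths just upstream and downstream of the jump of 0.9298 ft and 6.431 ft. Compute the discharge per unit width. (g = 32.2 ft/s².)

For a rectangular channel the momentum equation gives q² = ½·g·y₁·y₂·(y₁ + y₂) = ½×32.2×0.9298×6.431×7.361 = 708.6.
q = √708.6 = 26.62 ft²/s.

q = 26.62 ft²/s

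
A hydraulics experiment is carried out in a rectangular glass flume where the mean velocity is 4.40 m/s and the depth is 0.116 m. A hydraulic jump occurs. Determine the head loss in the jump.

Fr₁ = V₁/√(g·y₁) = 4.40/√(9.81×0.116) = 4.12.
By Bélanger, y₂/y₁ = ½[√(1 + 8Fr₁²) − 1] = ½[√137.1 − 1] = 5.35.
y₂ = 5.35 × 0.116 = 0.621 m.
q = V₁·y₁ = 4.40 × 0.116 = 0.510 m²/s. V₂ = q/y₂ = 0.510/0.621 = 0.822 m/s. E₁ = y₁ + V₁²/2g = 1.10 m; E₂ = y₂ + V₂²/2g = 0.656 m. ΔE = E₁ − E₂ = 0.447 m.

ΔE = 0.447 m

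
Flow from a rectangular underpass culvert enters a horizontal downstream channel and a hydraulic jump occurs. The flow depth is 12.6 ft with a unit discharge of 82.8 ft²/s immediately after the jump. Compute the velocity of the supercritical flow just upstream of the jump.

V₁ = 36.4 ft/s

V₂ = q/y₂ = 82.8/12.6 = 6.57 ft/s; Fr₂ = V₂/√(g·y₂) = 0.326.
From the momentum equation (using Fr₂), y₁/y₂ = ½[√(1 + 8Fr₂²) − 1] = ½[√1.851 − 1] = 0.180.
y₁ = 0.180 × 12.6 = 2.27 ft.
V₁ = q/y₁ = 82.8/2.27 = 36.4 ft/s.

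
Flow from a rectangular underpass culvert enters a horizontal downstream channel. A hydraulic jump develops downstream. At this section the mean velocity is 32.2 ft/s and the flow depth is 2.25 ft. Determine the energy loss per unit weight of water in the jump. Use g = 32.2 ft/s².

Fr₁ = V₁/√(g·y₁) = 32.2/√(32.2×2.25) = 3.78.
Bélanger equation: y₂/y₁ = ½[√(1 + 8Fr₁²) − 1] = ½[√115.5 − 1] = 4.87.
y₂ = 4.87 × 2.25 = 11.0 ft.
Head loss: ΔE = (y₂ − y₁)³/(4y₁y₂) = (11.0 − 2.25)³/(4×2.25×11.0) = 662/98.7 = 6.71 ft.

ΔE = 6.71 ft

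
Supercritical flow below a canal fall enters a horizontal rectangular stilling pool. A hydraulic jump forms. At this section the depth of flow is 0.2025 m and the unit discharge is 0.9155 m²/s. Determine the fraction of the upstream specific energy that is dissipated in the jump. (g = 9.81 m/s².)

V₁ = q/y₁ = 0.9155/0.2025 = 4.521 m/s. Fr₁ = V₁/√(g·y₁) = 4.521/√(9.81×0.2025) = 3.208.
By Bélanger, y₂/y₁ = ½[√(1 + 8Fr₁²) − 1] = ½[√83.312 − 1] = 4.064.
y₂ = 4.064 × 0.2025 = 0.8229 m.
E₁ = y₁ + V₁²/2g = 1.244 m. ΔE = (y₂ − y₁)³/(4y₁y₂) = 0.3583 m. ΔE/E₁ = 0.3583/1.244 = 0.288.

ΔE/E₁ = 0.288 (28.8%)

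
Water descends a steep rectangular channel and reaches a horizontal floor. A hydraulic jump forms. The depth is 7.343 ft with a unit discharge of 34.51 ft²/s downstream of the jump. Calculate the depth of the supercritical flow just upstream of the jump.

V₂ = q/y₂ = 34.51/7.343 = 4.700 ft/s; Fr₂ = V₂/√(g·y₂) = 0.3056.
From the momentum equation (using Fr₂), y₁/y₂ = ½[√(1 + 8Fr₂²) − 1] = ½[√1.7473 − 1] = 0.1609.
y₁ = 0.1609 × 7.343 = 1.182 ft.

y₁ = 1.182 ft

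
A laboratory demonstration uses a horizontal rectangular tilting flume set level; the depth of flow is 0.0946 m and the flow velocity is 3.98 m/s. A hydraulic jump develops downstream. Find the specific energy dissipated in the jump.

ΔE = 0.366 m

Fr₁ = V₁/√(g·y₁) = 3.98/√(9.81×0.0946) = 4.13.
Bélanger equation: y₂/y₁ = ½[√(1 + 8Fr₁²) − 1] = ½[√137.6 − 1] = 5.36.
y₂ = 5.36 × 0.0946 = 0.507 m.
Head loss: ΔE = (y₂ − y₁)³/(4y₁y₂) = (0.507 − 0.0946)³/(4×0.0946×0.507) = 0.0704/0.192 = 0.366 m.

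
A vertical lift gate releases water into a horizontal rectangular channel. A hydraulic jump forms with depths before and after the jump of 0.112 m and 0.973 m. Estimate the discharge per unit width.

For a rectangular channel the momentum equation gives q² = ½·g·y₁·y₂·(y₁ + y₂) = ½×9.81×0.112×0.973×1.08 = 0.580.
q = √0.580 = 0.762 m²/s.

q = 0.762 m²/s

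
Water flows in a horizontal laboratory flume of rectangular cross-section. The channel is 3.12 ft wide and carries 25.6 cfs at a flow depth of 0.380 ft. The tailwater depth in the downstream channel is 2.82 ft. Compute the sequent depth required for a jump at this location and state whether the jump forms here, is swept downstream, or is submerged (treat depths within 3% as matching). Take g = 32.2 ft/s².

y₂ = 3.13 ft; the jump is swept downstream

q = Q/b = 25.6/3.12 = 8.21 ft²/s; V₁ = q/y₁ = 21.6 ft/s. Fr₁ = V₁/√(g·y₁) = 6.17.
By Bélanger, y₂/y₁ = ½[√(1 + 8Fr₁²) − 1] = ½[√305.8 − 1] = 8.24.
y₂ = 8.24 × 0.380 = 3.13 ft.
Tailwater y_tw = 2.82 ft: y_tw < y₂, so the jump is swept downstream.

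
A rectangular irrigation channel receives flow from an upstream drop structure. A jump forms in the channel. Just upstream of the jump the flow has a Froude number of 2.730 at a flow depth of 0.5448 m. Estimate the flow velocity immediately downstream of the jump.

Fr₁ = 2.730 (given).
Bélanger equation: y₂/y₁ = ½[√(1 + 8Fr₁²) − 1] = ½[√60.623 − 1] = 3.393.
y₂ = 3.393 × 0.5448 = 1.849 m.
V₁ = Fr₁·√(g·y₁) = 2.730×√(9.81×0.5448) = 6.311 m/s; q = V₁·y₁ = 3.438 m²/s.
V₂ = q/y₂ = 3.438/1.849 = 1.860 m/s.

V₂ = 1.860 m/s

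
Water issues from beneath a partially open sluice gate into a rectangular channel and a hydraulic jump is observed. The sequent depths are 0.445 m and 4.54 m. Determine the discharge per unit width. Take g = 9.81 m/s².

q = 7.03 m²/s

For a rectangular channel the momentum equation gives q² = ½·g·y₁·y₂·(y₁ + y₂) = ½×9.81×0.445×4.54×4.99 = 49.4.
q = √49.4 = 7.03 m²/s.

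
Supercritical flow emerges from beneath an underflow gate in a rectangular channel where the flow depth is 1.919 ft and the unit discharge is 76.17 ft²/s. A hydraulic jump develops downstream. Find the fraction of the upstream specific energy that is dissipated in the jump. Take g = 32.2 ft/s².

V₁ = q/y₁ = 76.17/1.919 = 39.69 ft/s. Fr₁ = V₁/√(g·y₁) = 39.69/√(32.2×1.919) = 5.049.
Conjugate-depth relation: y₂/y₁ = ½[√(1 + 8Fr₁²) − 1] = ½[√204.98 − 1] = 6.658.
y₂ = 6.658 × 1.919 = 12.78 ft.
E₁ = y₁ + V₁²/2g = 26.38 ft. ΔE = (y₂ − y₁)³/(4y₁y₂) = 13.05 ft. ΔE/E₁ = 13.05/26.38 = 0.495.

ΔE/E₁ = 0.495 (49.5%)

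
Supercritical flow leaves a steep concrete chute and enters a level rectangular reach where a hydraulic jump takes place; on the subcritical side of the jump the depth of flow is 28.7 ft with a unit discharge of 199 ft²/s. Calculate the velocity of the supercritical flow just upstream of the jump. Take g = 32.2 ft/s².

V₁ = 73.0 ft/s

V₂ = q/y₂ = 199/28.7 = 6.93 ft/s; Fr₂ = V₂/√(g·y₂) = 0.228.
From the momentum equation (using Fr₂), y₁/y₂ = ½[√(1 + 8Fr₂²) − 1] = ½[√1.416 − 1] = 0.0950.
y₁ = 0.0950 × 28.7 = 2.73 ft.
V₁ = q/y₁ = 199/2.73 = 73.0 ft/s.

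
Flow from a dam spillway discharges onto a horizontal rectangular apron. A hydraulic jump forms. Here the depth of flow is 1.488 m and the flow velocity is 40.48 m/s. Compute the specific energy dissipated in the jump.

ΔE = 63.04 m

Fr₁ = V₁/√(g·y₁) = 40.48/√(9.81×1.488) = 10.60.
Bélanger equation: y₂/y₁ = ½[√(1 + 8Fr₁²) − 1] = ½[√899.05 − 1] = 14.49.
y₂ = 14.49 × 1.488 = 21.56 m.
q = V₁·y₁ = 40.48 × 1.488 = 60.23 m²/s. V₂ = q/y₂ = 60.23/21.56 = 2.793 m/s. E₁ = y₁ + V₁²/2g = 85.01 m; E₂ = y₂ + V₂²/2g = 21.96 m. ΔE = E₁ − E₂ = 63.04 m.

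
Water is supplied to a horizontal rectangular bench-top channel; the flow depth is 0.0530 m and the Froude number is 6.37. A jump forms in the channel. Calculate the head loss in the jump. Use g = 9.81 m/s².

Fr₁ = 6.37 (given).
Bélanger equation: y₂/y₁ = ½[√(1 + 8Fr₁²) − 1] = ½[√325.6 − 1] = 8.52.
y₂ = 8.52 × 0.0530 = 0.452 m.
Head loss: ΔE = (y₂ − y₁)³/(4y₁y₂) = (0.452 − 0.0530)³/(4×0.0530×0.452) = 0.0634/0.0958 = 0.662 m.

ΔE = 0.662 m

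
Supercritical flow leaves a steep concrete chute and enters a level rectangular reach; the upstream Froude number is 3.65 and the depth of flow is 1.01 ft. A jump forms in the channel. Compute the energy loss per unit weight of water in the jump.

Fr₁ = 3.65 (given).
Conjugate-depth relation: y₂/y₁ = ½[√(1 + 8Fr₁²) − 1] = ½[√107.6 − 1] = 4.69.
y₂ = 4.69 × 1.01 = 4.73 ft.
V₁ = Fr₁·√(g·y₁) = 3.65×√(32.2×1.01) = 20.8 ft/s; q = V₁·y₁ = 21.0 ft²/s. V₂ = q/y₂ = 21.0/4.73 = 4.44 ft/s. E₁ = y₁ + V₁²/2g = 7.74 ft; E₂ = y₂ + V₂²/2g = 5.04 ft. ΔE = E₁ − E₂ = 2.70 ft.

ΔE = 2.70 ft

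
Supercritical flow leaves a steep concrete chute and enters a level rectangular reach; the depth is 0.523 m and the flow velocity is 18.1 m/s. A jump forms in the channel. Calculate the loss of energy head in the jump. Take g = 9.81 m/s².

ΔE = 11.4 m

Fr₁ = V₁/√(g·y₁) = 18.1/√(9.81×0.523) = 7.99.
Sequent-depth ratio: y₂/y₁ = ½[√(1 + 8Fr₁²) − 1] = ½[√511.8 − 1] = 10.8.
y₂ = 10.8 × 0.523 = 5.65 m.
Head loss: ΔE = (y₂ − y₁)³/(4y₁y₂) = (5.65 − 0.523)³/(4×0.523×5.65) = 135/11.8 = 11.4 m.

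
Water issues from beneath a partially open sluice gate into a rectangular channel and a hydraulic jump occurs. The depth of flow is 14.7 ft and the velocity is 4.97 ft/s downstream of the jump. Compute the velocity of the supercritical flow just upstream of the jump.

Fr₂ = V₂/√(g·y₂) = 4.97/√(32.2×14.7) = 0.228.
Applying the sequent-depth relation in reverse, y₁/y₂ = ½[√(1 + 8Fr₂²) − 1] = ½[√1.417 − 1] = 0.0953.
y₁ = 0.0953 × 14.7 = 1.40 ft.
V₁ = q/y₁ = 73.1/1.40 = 52.2 ft/s.

V₁ = 52.2 ft/s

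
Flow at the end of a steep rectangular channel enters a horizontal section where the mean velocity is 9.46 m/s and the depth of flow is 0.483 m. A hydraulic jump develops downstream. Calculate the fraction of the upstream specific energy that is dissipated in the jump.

ΔE/E₁ = 0.429 (42.9%)

Fr₁ = V₁/√(g·y₁) = 9.46/√(9.81×0.483) = 4.35.
Conjugate-depth relation: y₂/y₁ = ½[√(1 + 8Fr₁²) − 1] = ½[√152.1 − 1] = 5.67.
y₂ = 5.67 × 0.483 = 2.74 m.
E₁ = y₁ + V₁²/2g = 5.04 m. ΔE = (y₂ − y₁)³/(4y₁y₂) = 2.17 m. ΔE/E₁ = 2.17/5.04 = 0.429.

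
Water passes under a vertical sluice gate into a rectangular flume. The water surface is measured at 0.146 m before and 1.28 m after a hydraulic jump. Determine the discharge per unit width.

q = 1.14 m²/s

For a rectangular channel the momentum equation gives q² = ½·g·y₁·y₂·(y₁ + y₂) = ½×9.81×0.146×1.28×1.43 = 1.31.
q = √1.31 = 1.14 m²/s.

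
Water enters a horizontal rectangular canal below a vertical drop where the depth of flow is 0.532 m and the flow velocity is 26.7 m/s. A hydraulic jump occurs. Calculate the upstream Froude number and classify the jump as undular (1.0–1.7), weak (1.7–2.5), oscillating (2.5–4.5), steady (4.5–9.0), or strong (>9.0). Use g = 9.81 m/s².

Fr₁ = V₁/√(g·y₁) = 26.7/√(9.81×0.532) = 11.7.
Fr₁ = 11.7 lies in the strong range.

Fr₁ = 11.7; strong jump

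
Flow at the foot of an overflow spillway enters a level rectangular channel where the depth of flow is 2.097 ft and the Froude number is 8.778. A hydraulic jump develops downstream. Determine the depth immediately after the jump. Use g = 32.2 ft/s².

y₂ = 25.00 ft

Fr₁ = 8.778 (given).
Sequent-depth ratio: y₂/y₁ = ½[√(1 + 8Fr₁²) − 1] = ½[√617.43 − 1] = 11.92.
y₂ = 11.92 × 2.097 = 25.00 ft.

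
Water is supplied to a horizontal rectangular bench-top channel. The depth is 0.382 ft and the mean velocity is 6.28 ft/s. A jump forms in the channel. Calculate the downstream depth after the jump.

Fr₁ = V₁/√(g·y₁) = 6.28/√(32.2×0.382) = 1.79.
From the momentum equation for a rectangular channel, y₂/y₁ = ½[√(1 + 8Fr₁²) − 1] = ½[√26.65 − 1] = 2.08.
y₂ = 2.08 × 0.382 = 0.795 ft.

y₂ = 0.795 ft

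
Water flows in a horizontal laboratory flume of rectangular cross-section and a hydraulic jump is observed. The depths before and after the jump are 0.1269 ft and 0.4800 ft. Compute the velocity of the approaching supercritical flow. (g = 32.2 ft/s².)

V₁ = 6.079 ft/s

For a rectangular channel the momentum equation gives q² = ½·g·y₁·y₂·(y₁ + y₂) = ½×32.2×0.1269×0.4800×0.6069 = 0.5952.
q = √0.5952 = 0.7715 ft²/s.
V₁ = q/y₁ = 0.7715/0.1269 = 6.079 ft/s.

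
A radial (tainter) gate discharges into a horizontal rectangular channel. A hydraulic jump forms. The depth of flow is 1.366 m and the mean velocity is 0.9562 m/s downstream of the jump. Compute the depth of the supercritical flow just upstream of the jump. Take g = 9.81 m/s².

y₁ = 0.1662 m

Fr₂ = V₂/√(g·y₂) = 0.9562/√(9.81×1.366) = 0.2612.
Since the conjugate-depth ratio holds either way, y₁/y₂ = ½[√(1 + 8Fr₂²) − 1] = ½[√1.5458 − 1] = 0.1217.
y₁ = 0.1217 × 1.366 = 0.1662 m.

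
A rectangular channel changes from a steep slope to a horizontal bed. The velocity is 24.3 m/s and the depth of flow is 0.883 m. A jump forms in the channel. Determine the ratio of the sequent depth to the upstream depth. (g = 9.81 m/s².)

y₂/y₁ = 11.2

Fr₁ = V₁/√(g·y₁) = 24.3/√(9.81×0.883) = 8.26.
Bélanger equation: y₂/y₁ = ½[√(1 + 8Fr₁²) − 1] = ½[√546.3 − 1] = 11.2.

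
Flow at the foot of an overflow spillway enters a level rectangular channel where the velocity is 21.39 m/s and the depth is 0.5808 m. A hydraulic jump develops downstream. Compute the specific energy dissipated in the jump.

Fr₁ = V₁/√(g·y₁) = 21.39/√(9.81×0.5808) = 8.961.
By Bélanger, y₂/y₁ = ½[√(1 + 8Fr₁²) − 1] = ½[√643.42 − 1] = 12.18.
y₂ = 12.18 × 0.5808 = 7.076 m.
q = V₁·y₁ = 21.39 × 0.5808 = 12.42 m²/s. V₂ = q/y₂ = 12.42/7.076 = 1.756 m/s. E₁ = y₁ + V₁²/2g = 23.90 m; E₂ = y₂ + V₂²/2g = 7.233 m. ΔE = E₁ − E₂ = 16.67 m.

ΔE = 16.67 m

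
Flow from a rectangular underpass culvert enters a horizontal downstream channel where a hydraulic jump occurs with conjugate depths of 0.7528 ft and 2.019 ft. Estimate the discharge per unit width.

For a rectangular channel the momentum equation gives q² = ½·g·y₁·y₂·(y₁ + y₂) = ½×32.2×0.7528×2.019×2.772 = 67.83.
q = √67.83 = 8.236 ft²/s.

q = 8.236 ft²/s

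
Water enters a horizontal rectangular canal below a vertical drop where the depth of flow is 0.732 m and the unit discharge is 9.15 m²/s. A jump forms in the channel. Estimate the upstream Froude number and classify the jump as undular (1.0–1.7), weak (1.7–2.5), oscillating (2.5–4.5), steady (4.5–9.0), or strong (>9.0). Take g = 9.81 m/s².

Fr₁ = 4.66; steady jump

V₁ = q/y₁ = 9.15/0.732 = 12.5 m/s. Fr₁ = V₁/√(g·y₁) = 12.5/√(9.81×0.732) = 4.66.
Fr₁ = 4.66 lies in the steady range.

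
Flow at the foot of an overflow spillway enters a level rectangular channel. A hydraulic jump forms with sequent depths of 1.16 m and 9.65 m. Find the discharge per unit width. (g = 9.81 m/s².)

q = 24.4 m²/s

For a rectangular channel the momentum equation gives q² = ½·g·y₁·y₂·(y₁ + y₂) = ½×9.81×1.16×9.65×10.8 = 594.
q = √594 = 24.4 m²/s.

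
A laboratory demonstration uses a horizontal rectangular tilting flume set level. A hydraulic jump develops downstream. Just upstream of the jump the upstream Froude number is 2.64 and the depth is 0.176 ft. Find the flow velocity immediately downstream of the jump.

Fr₁ = 2.64 (given).
Sequent-depth ratio: y₂/y₁ = ½[√(1 + 8Fr₁²) − 1] = ½[√56.76 − 1] = 3.27.
y₂ = 3.27 × 0.176 = 0.575 ft.
V₁ = Fr₁·√(g·y₁) = 2.64×√(32.2×0.176) = 6.28 ft/s; q = V₁·y₁ = 1.11 ft²/s.
V₂ = q/y₂ = 1.11/0.575 = 1.92 ft/s.

V₂ = 1.92 ft/s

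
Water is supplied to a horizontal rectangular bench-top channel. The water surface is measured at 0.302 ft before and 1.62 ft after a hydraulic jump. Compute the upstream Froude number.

For a rectangular channel the momentum equation gives q² = ½·g·y₁·y₂·(y₁ + y₂) = ½×32.2×0.302×1.62×1.92 = 15.1.
q = √15.1 = 3.89 ft²/s.
V₁ = q/y₁ = 12.9 ft/s; Fr₁ = V₁/√(g·y₁) = 4.13.

Fr₁ = 4.13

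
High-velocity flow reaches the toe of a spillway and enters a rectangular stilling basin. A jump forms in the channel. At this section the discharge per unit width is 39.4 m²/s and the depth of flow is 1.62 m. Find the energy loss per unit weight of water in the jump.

ΔE = 18.1 m

V₁ = q/y₁ = 39.4/1.62 = 24.3 m/s. Fr₁ = V₁/√(g·y₁) = 24.3/√(9.81×1.62) = 6.10.
By Bélanger, y₂/y₁ = ½[√(1 + 8Fr₁²) − 1] = ½[√298.8 − 1] = 8.14.
y₂ = 8.14 × 1.62 = 13.2 m.
Head loss: ΔE = (y₂ − y₁)³/(4y₁y₂) = (13.2 − 1.62)³/(4×1.62×13.2) = 1549/85.5 = 18.1 m.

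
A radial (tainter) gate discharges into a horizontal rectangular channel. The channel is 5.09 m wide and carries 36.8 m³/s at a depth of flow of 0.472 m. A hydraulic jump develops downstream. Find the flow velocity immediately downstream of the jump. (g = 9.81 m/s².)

q = Q/b = 36.8/5.09 = 7.23 m²/s; V₁ = q/y₁ = 15.3 m/s. Fr₁ = V₁/√(g·y₁) = 7.12.
By Bélanger, y₂/y₁ = ½[√(1 + 8Fr₁²) − 1] = ½[√406.4 − 1] = 9.58.
y₂ = 9.58 × 0.472 = 4.52 m.
V₂ = q/y₂ = 7.23/4.52 = 1.60 m/s.

V₂ = 1.60 m/s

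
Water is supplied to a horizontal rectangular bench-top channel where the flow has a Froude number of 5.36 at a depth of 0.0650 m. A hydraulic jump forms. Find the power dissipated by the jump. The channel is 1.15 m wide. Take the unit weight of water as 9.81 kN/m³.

P = 1.63 kW

Fr₁ = 5.36 (given).
By Bélanger, y₂/y₁ = ½[√(1 + 8Fr₁²) − 1] = ½[√230.8 − 1] = 7.10.
y₂ = 7.10 × 0.0650 = 0.461 m.
V₁ = Fr₁·√(g·y₁) = 5.36×√(9.81×0.0650) = 4.28 m/s; q = V₁·y₁ = 0.278 m²/s. V₂ = q/y₂ = 0.278/0.461 = 0.603 m/s. E₁ = y₁ + V₁²/2g = 0.999 m; E₂ = y₂ + V₂²/2g = 0.480 m. ΔE = E₁ − E₂ = 0.519 m.
Q = q·b = 0.278 × 1.15 = 0.320 m³/s. P = γ·Q·ΔE = 9.81 × 0.320 × 0.519 = 1.63 kW.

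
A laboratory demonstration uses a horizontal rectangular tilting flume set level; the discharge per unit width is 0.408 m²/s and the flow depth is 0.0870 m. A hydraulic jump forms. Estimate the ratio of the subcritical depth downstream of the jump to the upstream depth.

y₂/y₁ = 6.70

V₁ = q/y₁ = 0.408/0.0870 = 4.69 m/s. Fr₁ = V₁/√(g·y₁) = 4.69/√(9.81×0.0870) = 5.08.
Bélanger equation: y₂/y₁ = ½[√(1 + 8Fr₁²) − 1] = ½[√207.2 − 1] = 6.70.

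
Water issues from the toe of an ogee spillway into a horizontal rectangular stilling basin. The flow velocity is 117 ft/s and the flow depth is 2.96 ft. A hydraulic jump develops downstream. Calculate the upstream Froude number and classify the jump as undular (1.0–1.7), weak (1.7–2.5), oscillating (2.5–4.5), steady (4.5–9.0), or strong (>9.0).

Fr₁ = 12.0; strong jump

Fr₁ = V₁/√(g·y₁) = 117/√(32.2×2.96) = 12.0.
Fr₁ = 12.0 lies in the strong range.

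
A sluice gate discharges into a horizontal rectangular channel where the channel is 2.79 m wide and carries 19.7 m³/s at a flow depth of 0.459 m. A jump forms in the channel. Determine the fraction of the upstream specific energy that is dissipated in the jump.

q = Q/b = 19.7/2.79 = 7.06 m²/s; V₁ = q/y₁ = 15.4 m/s. Fr₁ = V₁/√(g·y₁) = 7.25.
By Bélanger, y₂/y₁ = ½[√(1 + 8Fr₁²) − 1] = ½[√421.4 − 1] = 9.76.
y₂ = 9.76 × 0.459 = 4.48 m.
E₁ = y₁ + V₁²/2g = 12.5 m. ΔE = (y₂ − y₁)³/(4y₁y₂) = 7.91 m. ΔE/E₁ = 7.91/12.5 = 0.632.

ΔE/E₁ = 0.632 (63.2%)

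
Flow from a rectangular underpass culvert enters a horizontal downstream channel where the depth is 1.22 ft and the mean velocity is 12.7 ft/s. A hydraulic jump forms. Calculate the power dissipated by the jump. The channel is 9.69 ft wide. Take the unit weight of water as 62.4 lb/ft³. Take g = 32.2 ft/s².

P = 6.03 hp

Fr₁ = V₁/√(g·y₁) = 12.7/√(32.2×1.22) = 2.03.
By Bélanger, y₂/y₁ = ½[√(1 + 8Fr₁²) − 1] = ½[√33.85 − 1] = 2.41.
y₂ = 2.41 × 1.22 = 2.94 ft.
q = V₁·y₁ = 12.7 × 1.22 = 15.5 ft²/s. V₂ = q/y₂ = 15.5/2.94 = 5.27 ft/s. E₁ = y₁ + V₁²/2g = 3.72 ft; E₂ = y₂ + V₂²/2g = 3.37 ft. ΔE = E₁ − E₂ = 0.354 ft.
Q = q·b = 15.5 × 9.69 = 150 cfs. P = γ·Q·ΔE/550 = 62.4 × 150 × 0.354 / 550 = 6.03 hp.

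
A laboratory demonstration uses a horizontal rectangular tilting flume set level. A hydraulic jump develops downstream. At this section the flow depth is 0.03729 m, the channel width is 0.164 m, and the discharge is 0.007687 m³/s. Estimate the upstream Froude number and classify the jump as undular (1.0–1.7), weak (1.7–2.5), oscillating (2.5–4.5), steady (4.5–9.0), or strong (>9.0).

q = Q/b = 0.007687/0.164 = 0.04687 m²/s; V₁ = q/y₁ = 1.257 m/s. Fr₁ = V₁/√(g·y₁) = 2.078.
Fr₁ = 2.078 lies in the weak range.

Fr₁ = 2.078; weak jump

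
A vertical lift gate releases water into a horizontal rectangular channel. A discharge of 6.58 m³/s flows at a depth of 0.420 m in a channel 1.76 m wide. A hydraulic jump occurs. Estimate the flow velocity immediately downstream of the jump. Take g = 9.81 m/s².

q = Q/b = 6.58/1.76 = 3.74 m²/s; V₁ = q/y₁ = 8.90 m/s. Fr₁ = V₁/√(g·y₁) = 4.39.
Bélanger equation: y₂/y₁ = ½[√(1 + 8Fr₁²) − 1] = ½[√154.9 − 1] = 5.72.
y₂ = 5.72 × 0.420 = 2.40 m.
V₂ = q/y₂ = 3.74/2.40 = 1.56 m/s.

V₂ = 1.56 m/s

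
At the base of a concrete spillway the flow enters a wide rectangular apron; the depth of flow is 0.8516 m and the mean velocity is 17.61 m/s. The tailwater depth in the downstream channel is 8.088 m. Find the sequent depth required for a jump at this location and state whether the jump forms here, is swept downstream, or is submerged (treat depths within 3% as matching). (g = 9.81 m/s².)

Fr₁ = V₁/√(g·y₁) = 17.61/√(9.81×0.8516) = 6.093.
Conjugate-depth relation: y₂/y₁ = ½[√(1 + 8Fr₁²) − 1] = ½[√297.96 − 1] = 8.131.
y₂ = 8.131 × 0.8516 = 6.924 m.
Tailwater y_tw = 8.088 m: y_tw > y₂, so the jump is submerged.

y₂ = 6.924 m; the jump is submerged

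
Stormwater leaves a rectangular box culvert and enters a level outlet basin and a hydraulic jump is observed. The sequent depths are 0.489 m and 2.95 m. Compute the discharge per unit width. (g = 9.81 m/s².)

For a rectangular channel the momentum equation gives q² = ½·g·y₁·y₂·(y₁ + y₂) = ½×9.81×0.489×2.95×3.44 = 24.3.
q = √24.3 = 4.93 m²/s.

q = 4.93 m²/s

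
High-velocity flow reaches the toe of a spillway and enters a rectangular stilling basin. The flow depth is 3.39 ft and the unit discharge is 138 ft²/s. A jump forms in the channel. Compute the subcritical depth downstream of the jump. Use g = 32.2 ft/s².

y₂ = 17.1 ft

V₁ = q/y₁ = 138/3.39 = 40.7 ft/s. Fr₁ = V₁/√(g·y₁) = 40.7/√(32.2×3.39) = 3.90.
Bélanger equation: y₂/y₁ = ½[√(1 + 8Fr₁²) − 1] = ½[√122.4 − 1] = 5.03.
y₂ = 5.03 × 3.39 = 17.1 ft.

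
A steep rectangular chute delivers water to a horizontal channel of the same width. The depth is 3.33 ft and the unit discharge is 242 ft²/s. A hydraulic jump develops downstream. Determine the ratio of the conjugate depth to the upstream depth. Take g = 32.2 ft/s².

V₁ = q/y₁ = 242/3.33 = 72.7 ft/s. Fr₁ = V₁/√(g·y₁) = 72.7/√(32.2×3.33) = 7.02.
Conjugate-depth relation: y₂/y₁ = ½[√(1 + 8Fr₁²) − 1] = ½[√395.0 − 1] = 9.44.

y₂/y₁ = 9.44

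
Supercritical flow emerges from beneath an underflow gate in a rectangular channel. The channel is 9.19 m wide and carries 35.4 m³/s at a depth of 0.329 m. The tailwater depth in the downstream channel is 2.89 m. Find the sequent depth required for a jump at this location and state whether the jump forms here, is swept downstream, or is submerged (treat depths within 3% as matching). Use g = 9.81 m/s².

q = Q/b = 35.4/9.19 = 3.85 m²/s; V₁ = q/y₁ = 11.7 m/s. Fr₁ = V₁/√(g·y₁) = 6.52.
Sequent-depth ratio: y₂/y₁ = ½[√(1 + 8Fr₁²) − 1] = ½[√340.8 − 1] = 8.73.
y₂ = 8.73 × 0.329 = 2.87 m.
Tailwater y_tw = 2.89 m: y_tw ≈ y₂, so the jump forms here.

y₂ = 2.87 m; the jump forms here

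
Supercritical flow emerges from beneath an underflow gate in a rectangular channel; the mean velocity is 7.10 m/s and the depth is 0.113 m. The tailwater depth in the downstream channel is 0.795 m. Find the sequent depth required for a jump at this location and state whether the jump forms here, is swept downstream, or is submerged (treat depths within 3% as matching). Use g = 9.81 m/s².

y₂ = 1.02 m; the jump is swept downstream

Fr₁ = V₁/√(g·y₁) = 7.10/√(9.81×0.113) = 6.74.
Conjugate-depth relation: y₂/y₁ = ½[√(1 + 8Fr₁²) − 1] = ½[√364.8 − 1] = 9.05.
y₂ = 9.05 × 0.113 = 1.02 m.
Tailwater y_tw = 0.795 m: y_tw < y₂, so the jump is swept downstream.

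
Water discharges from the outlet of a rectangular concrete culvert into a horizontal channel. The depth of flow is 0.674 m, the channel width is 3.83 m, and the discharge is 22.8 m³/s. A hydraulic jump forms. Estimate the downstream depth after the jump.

q = Q/b = 22.8/3.83 = 5.95 m²/s; V₁ = q/y₁ = 8.83 m/s. Fr₁ = V₁/√(g·y₁) = 3.43.
Sequent-depth ratio: y₂/y₁ = ½[√(1 + 8Fr₁²) − 1] = ½[√95.39 − 1] = 4.38.
y₂ = 4.38 × 0.674 = 2.95 m.

y₂ = 2.95 m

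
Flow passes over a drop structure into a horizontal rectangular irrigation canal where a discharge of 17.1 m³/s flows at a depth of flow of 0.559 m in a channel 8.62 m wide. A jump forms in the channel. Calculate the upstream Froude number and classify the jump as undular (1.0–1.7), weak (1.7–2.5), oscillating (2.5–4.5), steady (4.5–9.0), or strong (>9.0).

q = Q/b = 17.1/8.62 = 1.98 m²/s; V₁ = q/y₁ = 3.55 m/s. Fr₁ = V₁/√(g·y₁) = 1.52.
Fr₁ = 1.52 lies in the undular range.

Fr₁ = 1.52; undular jump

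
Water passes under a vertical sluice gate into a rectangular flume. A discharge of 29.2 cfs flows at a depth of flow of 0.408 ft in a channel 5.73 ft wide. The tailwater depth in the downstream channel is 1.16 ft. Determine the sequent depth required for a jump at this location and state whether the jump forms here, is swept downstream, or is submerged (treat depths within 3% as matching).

q = Q/b = 29.2/5.73 = 5.10 ft²/s; V₁ = q/y₁ = 12.5 ft/s. Fr₁ = V₁/√(g·y₁) = 3.45.
From the momentum equation for a rectangular channel, y₂/y₁ = ½[√(1 + 8Fr₁²) − 1] = ½[√96.00 − 1] = 4.40.
y₂ = 4.40 × 0.408 = 1.79 ft.
Tailwater y_tw = 1.16 ft: y_tw < y₂, so the jump is swept downstream.

y₂ = 1.79 ft; the jump is swept downstream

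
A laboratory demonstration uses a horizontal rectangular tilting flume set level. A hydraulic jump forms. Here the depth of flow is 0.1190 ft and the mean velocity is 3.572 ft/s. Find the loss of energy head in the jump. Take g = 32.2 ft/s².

Fr₁ = V₁/√(g·y₁) = 3.572/√(32.2×0.1190) = 1.825.
Sequent-depth ratio: y₂/y₁ = ½[√(1 + 8Fr₁²) − 1] = ½[√27.639 − 1] = 2.129.
y₂ = 2.129 × 0.1190 = 0.2533 ft.
Head loss: ΔE = (y₂ − y₁)³/(4y₁y₂) = (0.2533 − 0.1190)³/(4×0.1190×0.2533) = 0.002423/0.1206 = 0.02009 ft.

ΔE = 0.02009 ft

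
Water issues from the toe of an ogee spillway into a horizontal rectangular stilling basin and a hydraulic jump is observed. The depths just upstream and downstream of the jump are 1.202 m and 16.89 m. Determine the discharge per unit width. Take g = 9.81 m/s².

For a rectangular channel the momentum equation gives q² = ½·g·y₁·y₂·(y₁ + y₂) = ½×9.81×1.202×16.89×18.09 = 1802.
q = √1802 = 42.45 m²/s.

q = 42.45 m²/s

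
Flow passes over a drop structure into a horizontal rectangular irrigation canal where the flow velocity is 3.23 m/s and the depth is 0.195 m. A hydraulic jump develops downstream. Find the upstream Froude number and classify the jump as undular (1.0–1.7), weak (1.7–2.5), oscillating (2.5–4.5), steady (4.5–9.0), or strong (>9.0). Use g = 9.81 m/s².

Fr₁ = V₁/√(g·y₁) = 3.23/√(9.81×0.195) = 2.34.
Fr₁ = 2.34 lies in the weak range.

Fr₁ = 2.34; weak jump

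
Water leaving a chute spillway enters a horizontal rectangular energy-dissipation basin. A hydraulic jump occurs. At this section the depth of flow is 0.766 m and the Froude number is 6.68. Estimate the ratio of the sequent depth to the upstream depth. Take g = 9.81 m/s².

Fr₁ = 6.68 (given).
Bélanger equation: y₂/y₁ = ½[√(1 + 8Fr₁²) − 1] = ½[√358.0 − 1] = 8.96.

y₂/y₁ = 8.96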